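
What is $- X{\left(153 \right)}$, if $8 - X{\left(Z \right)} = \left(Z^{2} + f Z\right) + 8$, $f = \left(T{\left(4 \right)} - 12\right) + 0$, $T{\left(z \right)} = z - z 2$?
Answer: $20961$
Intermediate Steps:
$T{\left(z \right)} = - z$ ($T{\left(z \right)} = z - 2 z = - z$)
$f = -16$ ($f = \left(\left(-1\right) 4 - 12\right) + 0 = \left(-4 - 12\right) + 0 = -16 + 0 = -16$)
$X{\left(Z \right)} = - Z^{2} + 16 Z$ ($X{\left(Z \right)} = 8 - \left(\left(Z^{2} - 16 Z\right) + 8\right) = 8 - \left(8 + Z^{2} - 16 Z\right) = - Z^{2} + 16 Z$)
$- X{\left(153 \right)} = - 153 \left(16 - 153\right) = - 153 \left(-137\right) = \left(-1\right) \left(-20961\right) = 20961$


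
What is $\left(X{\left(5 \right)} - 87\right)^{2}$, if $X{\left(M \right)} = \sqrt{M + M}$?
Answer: $\left(87 - \sqrt{10}\right)^{2} \approx 7028.8$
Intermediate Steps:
$X{\left(M \right)} = \sqrt{2} \sqrt{M}$ ($X{\left(M \right)} = \sqrt{2 M} = \sqrt{2} \sqrt{M}$)
$\left(X{\left(5 \right)} - 87\right)^{2} = \left(\sqrt{2} \sqrt{5} - 87\right)^{2} = \left(\sqrt{10} - 87\right)^{2} = \left(-87 + \sqrt{10}\right)^{2}$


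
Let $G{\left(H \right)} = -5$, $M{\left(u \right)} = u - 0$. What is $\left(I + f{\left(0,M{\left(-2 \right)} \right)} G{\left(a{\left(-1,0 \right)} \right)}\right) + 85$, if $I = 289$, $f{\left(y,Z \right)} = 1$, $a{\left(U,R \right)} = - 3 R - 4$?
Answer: $369$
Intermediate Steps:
$M{\left(u \right)} = u$ ($M{\left(u \right)} = u + 0 = u$)
$a{\left(U,R \right)} = -4 - 3 R$
$\left(I + f{\left(0,M{\left(-2 \right)} \right)} G{\left(a{\left(-1,0 \right)} \right)}\right) + 85 = \left(289 + 1 \left(-5\right)\right) + 85 = \left(289 - 5\right) + 85 = 284 + 85 = 369$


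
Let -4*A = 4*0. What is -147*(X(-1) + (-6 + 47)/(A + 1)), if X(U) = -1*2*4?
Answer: -4851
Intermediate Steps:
A = 0 (A = -0 = -1/4*0 = 0)
X(U) = -8 (X(U) = -2*4 = -8)
-147*(X(-1) + (-6 + 47)/(A + 1)) = -147*(-8 + (-6 + 47)/(0 + 1)) = -147*(-8 + 41/1) = -147*(-8 + 41*1) = -147*(-8 + 41) = -147*33 = -4851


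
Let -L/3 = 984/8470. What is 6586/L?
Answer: -13945855/738 ≈ -18897.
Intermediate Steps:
L = -1476/4235 (L = -2952/8470 = -3*492/4235 = -1476/4235 ≈ -0.34852)
6586/L = 6586/(-1476/4235) = 6586*(-4235/1476) = -13945855/738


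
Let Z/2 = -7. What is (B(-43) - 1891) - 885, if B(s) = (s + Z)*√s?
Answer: -2776 - 57*I*√43 ≈ -2776.0 - 373.77*I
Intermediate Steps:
Z = -14 (Z = 2*(-7) = -14)
B(s) = √s*(-14 + s) (B(s) = (s - 14)*√s = (-14 + s)*√s = √s*(-14 + s))
(B(-43) - 1891) - 885 = (√(-43)*(-14 - 43) - 1891) - 885 = ((I*√43)*(-57) - 1891) - 885 = (-57*I*√43 - 1891) - 885 = (-1891 - 57*I*√43) - 885 = -2776 - 57*I*√43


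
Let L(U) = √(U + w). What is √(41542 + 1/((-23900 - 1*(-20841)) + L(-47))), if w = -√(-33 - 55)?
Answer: √((127076977 - 41542*√(-47 - 2*I*√22))/(3059 - √(-47 - 2*I*√22))) ≈ 203.82 + 0.e-9*I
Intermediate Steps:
w = -2*I*√22 (w = -√(-88) = -2*I*√22 ≈ -9.3808*I)
L(U) = √(U - 2*I*√22)
√(41542 + 1/((-23900 - 1*(-20841)) + L(-47))) = √(41542 + 1/((-23900 - 1*(-20841)) + √(-47 - 2*I*√22))) = √(41542 + 1/((-23900 + 20841) + √(-47 - 2*I*√22))) = √(41542 + 1/(-3059 + √(-47 - 2*I*√22)))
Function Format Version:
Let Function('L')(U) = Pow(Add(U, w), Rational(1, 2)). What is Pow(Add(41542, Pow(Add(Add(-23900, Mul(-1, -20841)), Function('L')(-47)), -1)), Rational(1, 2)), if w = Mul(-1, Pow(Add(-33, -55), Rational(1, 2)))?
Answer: Pow(Mul(Pow(Add(3059, Mul(-1, Pow(Add(-47, Mul(-2, I, Pow(22, Rational(1, 2)))), Rational(1, 2)))), -1), Add(127076977, Mul(-41542, Pow(Add(-47, Mul(-2, I, Pow(22, Rational(1, 2)))), Rational(1, 2))))), Rational(1, 2)) ≈ Add(203.82, Mul(0.e-9, I))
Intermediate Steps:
w = Mul(-2, I, Pow(22, Rational(1, 2))) (w = Mul(-1, Pow(-88, Rational(1, 2))) = Mul(-1, Mul(2, I, Pow(22, Rational(1, 2)))) = Mul(-2, I, Pow(22, Rational(1, 2))) ≈ Mul(-9.3808, I))
Function('L')(U) = Pow(Add(U, Mul(-2, I, Pow(22, Rational(1, 2)))), Rational(1, 2))
Pow(Add(41542, Pow(Add(Add(-23900, Mul(-1, -20841)), Function('L')(-47)), -1)), Rational(1, 2)) = Pow(Add(41542, Pow(Add(Add(-23900, Mul(-1, -20841)), Pow(Add(-47, Mul(-2, I, Pow(22, Rational(1, 2)))), Rational(1, 2))), -1)), Rational(1, 2)) = Pow(Add(41542, Pow(Add(Add(-23900, 20841), Pow(Add(-47, Mul(-2, I, Pow(22, Rational(1, 2)))), Rational(1, 2))), -1)), Rational(1, 2)) = Pow(Add(41542, Pow(Add(-3059, Pow(Add(-47, Mul(-2, I, Pow(22, Rational(1, 2)))), Rational(1, 2))), -1)), Rational(1, 2))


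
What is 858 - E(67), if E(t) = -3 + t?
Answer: 794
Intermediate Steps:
858 - E(67) = 858 - (-3 + 67) = 858 - 1*64 = 858 - 64 = 794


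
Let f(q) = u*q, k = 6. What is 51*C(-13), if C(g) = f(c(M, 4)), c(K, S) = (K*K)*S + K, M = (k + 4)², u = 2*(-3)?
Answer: -12270600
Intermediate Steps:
u = -6
M = 100 (M = (6 + 4)² = 10² = 100)
c(K, S) = K + S*K² (c(K, S) = K²*S + K = S*K² + K = K + S*K²)
f(q) = -6*q
C(g) = -240600 (C(g) = -600*(1 + 100*4) = -600*(1 + 400) = -600*401 = -6*40100 = -240600)
51*C(-13) = 51*(-240600) = -12270600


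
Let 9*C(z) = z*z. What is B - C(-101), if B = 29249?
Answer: 253040/9 ≈ 28116.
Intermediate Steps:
C(z) = z²/9 (C(z) = (z*z)/9 = z²/9)
B - C(-101) = 29249 - (-101)²/9 = 29249 - 10201/9 = 253040/9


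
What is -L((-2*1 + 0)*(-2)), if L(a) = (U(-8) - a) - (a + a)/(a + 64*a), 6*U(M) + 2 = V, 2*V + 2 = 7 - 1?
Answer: 262/65 ≈ 4.0308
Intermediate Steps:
V = 2 (V = -1 + (7 - 1)/2 = -1 + (1/2)*6 = -1 + 3 = 2)
U(M) = 0 (U(M) = -1/3 + (1/6)*2 = -1/3 + 1/3 = 0)
L(a) = -2/65 - a (L(a) = (0 - a) - (a + a)/(a + 64*a) = -a - 2*a/(65*a) = -a - 2*a*1/(65*a) = -a - 1*2/65 = -a - 2/65 = -2/65 - a)
-L((-2*1 + 0)*(-2)) = -(-2/65 - (-2*1 + 0)*(-2)) = -(-2/65 - (-2 + 0)*(-2)) = -(-2/65 - (-2)*(-2)) = -(-2/65 - 1*4) = -(-2/65 - 4) = -1*(-262/65) = 262/65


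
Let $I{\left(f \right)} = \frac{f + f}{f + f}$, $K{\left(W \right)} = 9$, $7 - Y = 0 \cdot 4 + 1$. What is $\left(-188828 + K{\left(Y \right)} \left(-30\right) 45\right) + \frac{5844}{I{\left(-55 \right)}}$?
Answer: $-195134$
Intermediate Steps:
$Y = 6$ ($Y = 7 - \left(0 \cdot 4 + 1\right) = 7 - \left(0 + 1\right) = 7 - 1 = 6$)
$I{\left(f \right)} = 1$ ($I{\left(f \right)} = \frac{2 f}{2 f} = 2 f \frac{1}{2 f} = 1$)
$\left(-188828 + K{\left(Y \right)} \left(-30\right) 45\right) + \frac{5844}{I{\left(-55 \right)}} = \left(-188828 + 9 \left(-30\right) 45\right) + \frac{5844}{1} = \left(-188828 - 12150\right) + 5844 \cdot 1 = \left(-188828 - 12150\right) + 5844 = -200978 + 5844 = -195134$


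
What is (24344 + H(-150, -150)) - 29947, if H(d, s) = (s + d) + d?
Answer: -6053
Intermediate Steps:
H(d, s) = s + 2*d (H(d, s) = (d + s) + d = s + 2*d)
(24344 + H(-150, -150)) - 29947 = (24344 + (-150 + 2*(-150))) - 29947 = (24344 + (-150 - 300)) - 29947 = (24344 - 450) - 29947 = 23894 - 29947 = -6053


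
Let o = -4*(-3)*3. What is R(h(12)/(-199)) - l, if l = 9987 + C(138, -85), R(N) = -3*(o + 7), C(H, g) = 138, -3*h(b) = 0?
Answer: -10254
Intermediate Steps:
o = 36 (o = 12*3 = 36)
h(b) = 0 (h(b) = -⅓*0 = 0)
R(N) = -129 (R(N) = -3*(36 + 7) = -3*43 = -129)
l = 10125 (l = 9987 + 138 = 10125)
R(h(12)/(-199)) - l = -129 - 1*10125 = -129 - 10125 = -10254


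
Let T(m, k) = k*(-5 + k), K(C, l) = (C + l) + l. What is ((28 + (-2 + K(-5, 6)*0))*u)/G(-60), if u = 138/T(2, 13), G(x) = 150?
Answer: 23/100 ≈ 0.23000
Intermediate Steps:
K(C, l) = C + 2*l
u = 69/52 (u = 138/((13*(-5 + 13))) = 138/((13*8)) = 138/104 = 138*(1/104) = 69/52 ≈ 1.3269)
((28 + (-2 + K(-5, 6)*0))*u)/G(-60) = ((28 + (-2 + (-5 + 2*6)*0))*(69/52))/150 = ((28 + (-2 + (-5 + 12)*0))*(69/52))*(1/150) = ((28 + (-2 + 7*0))*(69/52))*(1/150) = ((28 + (-2 + 0))*(69/52))*(1/150) = ((28 - 2)*(69/52))*(1/150) = (26*(69/52))*(1/150) = (69/2)*(1/150) = 23/100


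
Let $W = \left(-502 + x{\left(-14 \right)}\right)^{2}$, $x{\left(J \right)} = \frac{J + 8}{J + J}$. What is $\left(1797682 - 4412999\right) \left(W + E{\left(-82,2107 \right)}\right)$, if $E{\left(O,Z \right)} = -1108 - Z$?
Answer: $- \frac{127419512668745}{196} \approx -6.501 \cdot 10^{11}$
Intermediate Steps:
$x{\left(J \right)} = \frac{8 + J}{2 J}$
$W = \frac{49350625}{196}$ ($W = \left(-502 + \frac{8 - 14}{2 \left(-14\right)}\right)^{2} = \left(-502 + \frac{1}{2} \left(- \frac{1}{14}\right) \left(-6\right)\right)^{2} = \left(-502 + \frac{3}{14}\right)^{2} = \left(- \frac{7025}{14}\right)^{2} = \frac{49350625}{196} \approx 2.5179 \cdot 10^{5}$)
$\left(1797682 - 4412999\right) \left(W + E{\left(-82,2107 \right)}\right) = \left(1797682 - 4412999\right) \left(\frac{49350625}{196} - 3215\right) = - 2615317 \left(\frac{49350625}{196} - 3215\right) = \left(-2615317\right) \frac{48720485}{196} = - \frac{127419512668745}{196}$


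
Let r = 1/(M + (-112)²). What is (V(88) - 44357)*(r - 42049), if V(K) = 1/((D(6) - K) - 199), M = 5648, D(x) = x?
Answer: 4767323724333713/2555976 ≈ 1.8652e+9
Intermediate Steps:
r = 1/18192 (r = 1/(5648 + (-112)²) = 1/(5648 + 12544) = 1/18192 ≈ 5.4969e-5)
V(K) = 1/(-193 - K) (V(K) = 1/((6 - K) - 199) = 1/(-193 - K))
(V(88) - 44357)*(r - 42049) = (-1/(193 + 88) - 44357)*(1/18192 - 42049) = (-1/281 - 44357)*(-764955407/18192) = -12464318/281*(-764955407/18192) = 4767323724333713/2555976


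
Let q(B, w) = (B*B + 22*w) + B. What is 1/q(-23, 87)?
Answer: 1/2420 ≈ 0.00041322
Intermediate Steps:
q(B, w) = B + B**2 + 22*w (q(B, w) = (B**2 + 22*w) + B = B + B**2 + 22*w)
1/q(-23, 87) = 1/(-23 + (-23)**2 + 22*87) = 1/(-23 + 529 + 1914) = 1/2420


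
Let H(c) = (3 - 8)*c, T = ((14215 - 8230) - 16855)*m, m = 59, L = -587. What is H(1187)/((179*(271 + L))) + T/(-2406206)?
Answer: 25278511365/68052318092 ≈ 0.37146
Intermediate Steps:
T = -641330 (T = ((14215 - 8230) - 16855)*59 = (5985 - 16855)*59 = -10870*59 = -641330)
H(c) = -5*c
H(1187)/((179*(271 + L))) + T/(-2406206) = (-5*1187)/((179*(271 - 587))) - 641330/(-2406206) = -5935/(179*(-316)) - 641330*(-1/2406206) = -5935/(-56564) + 320665/1203103 = -5935*(-1/56564) + 320665/1203103 = 5935/56564 + 320665/1203103 = 25278511365/68052318092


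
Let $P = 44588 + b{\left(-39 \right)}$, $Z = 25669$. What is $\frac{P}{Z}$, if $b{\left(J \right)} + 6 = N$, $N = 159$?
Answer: $\frac{44741}{25669} \approx 1.743$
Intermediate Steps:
$b{\left(J \right)} = 153$ ($b{\left(J \right)} = -6 + 159 = 153$)
$P = 44741$ ($P = 44588 + 153 = 44741$)
$\frac{P}{Z} = \frac{44741}{25669}$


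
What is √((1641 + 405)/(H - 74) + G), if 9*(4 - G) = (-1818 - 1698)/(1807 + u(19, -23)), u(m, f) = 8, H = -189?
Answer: I*√6711883610/43395 ≈ 1.8879*I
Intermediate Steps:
G = 22952/5445 (G = 4 - (-1818 - 1698)/(9*(1807 + 8)) = 4 - (-1172)/(3*1815) = 4 - ⅑*(-1172/605) = 4 + 1172/5445 = 22952/5445 ≈ 4.2152)
√((1641 + 405)/(H - 74) + G) = √((1641 + 405)/(-189 - 74) + 22952/5445) = √(2046/(-263) + 22952/5445) = √(2046*(-1/263) + 22952/5445) = √(-2046/263 + 22952/5445) = √(-5104094/1432035) = I*√6711883610/43395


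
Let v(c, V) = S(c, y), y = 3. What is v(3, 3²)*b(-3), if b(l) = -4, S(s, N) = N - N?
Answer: 0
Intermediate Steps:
S(s, N) = 0
v(c, V) = 0
v(3, 3²)*b(-3) = 0*(-4) = 0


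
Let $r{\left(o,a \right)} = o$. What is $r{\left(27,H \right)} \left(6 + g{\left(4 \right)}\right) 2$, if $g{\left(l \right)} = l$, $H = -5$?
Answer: $540$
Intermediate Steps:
$r{\left(27,H \right)} \left(6 + g{\left(4 \right)}\right) 2 = 27 \left(6 + 4\right) 2 = 27 \cdot 10 \cdot 2 = 27 \cdot 20 = 540$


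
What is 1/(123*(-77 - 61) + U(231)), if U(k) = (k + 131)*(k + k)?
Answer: 1/150270 ≈ 6.6547e-6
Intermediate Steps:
U(k) = 2*k*(131 + k) (U(k) = (131 + k)*(2*k) = 2*k*(131 + k))
1/(123*(-77 - 61) + U(231)) = 1/(123*(-77 - 61) + 2*231*(131 + 231)) = 1/(123*(-138) + 2*231*362) = 1/(-16974 + 167244) = 1/150270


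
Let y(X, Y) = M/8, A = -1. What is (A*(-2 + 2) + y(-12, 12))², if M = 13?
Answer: 169/64 ≈ 2.6406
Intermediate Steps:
y(X, Y) = 13/8
(A*(-2 + 2) + y(-12, 12))² = (-(-2 + 2) + 13/8)² = (-1*0 + 13/8)² = (0 + 13/8)² = (13/8)² = 169/64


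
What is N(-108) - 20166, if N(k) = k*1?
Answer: -20274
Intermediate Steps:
N(k) = k
N(-108) - 20166 = -108 - 20166 = -20274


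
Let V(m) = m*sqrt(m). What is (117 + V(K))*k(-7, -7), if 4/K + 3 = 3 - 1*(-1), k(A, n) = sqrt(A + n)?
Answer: 125*I*sqrt(14) ≈ 467.71*I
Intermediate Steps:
K = 4 (K = 4/(-3 + (3 - 1*(-1))) = 4/(-3 + (3 + 1)) = 4/(-3 + 4) = 4/1 = 4*1 = 4)
V(m) = m**(3/2)
(117 + V(K))*k(-7, -7) = (117 + 4**(3/2))*sqrt(-7 - 7) = (117 + 8)*sqrt(-14) = 125*(I*sqrt(14)) = 125*I*sqrt(14)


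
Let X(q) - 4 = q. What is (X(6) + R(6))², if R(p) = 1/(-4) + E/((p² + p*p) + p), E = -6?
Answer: 253009/2704 ≈ 93.568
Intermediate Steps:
X(q) = 4 + q
R(p) = -¼ - 6/(p + 2*p²) (R(p) = 1/(-4) - 6/((p² + p*p) + p) = 1*(-¼) - 6/((p² + p²) + p) = -¼ - 6/(2*p² + p) = -¼ - 6/(p + 2*p²))
(X(6) + R(6))² = ((4 + 6) + (¼)*(-24 - 1*6 - 2*6²)/(6*(1 + 2*6)))² = (10 + (¼)*(⅙)*(-24 - 6 - 2*36)/(1 + 12))² = (10 + (¼)*(⅙)*(-24 - 6 - 72)/13)² = (10 + (¼)*(⅙)*(1/13)*(-102))² = (10 - 17/52)² = (503/52)² = 253009/2704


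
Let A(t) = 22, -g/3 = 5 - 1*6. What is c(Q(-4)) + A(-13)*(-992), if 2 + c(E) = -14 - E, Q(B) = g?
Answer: -21843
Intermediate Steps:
g = 3 (g = -3*(5 - 1*6) = -3*(5 - 6) = -3*(-1) = 3)
Q(B) = 3
c(E) = -16 - E (c(E) = -2 + (-14 - E) = -16 - E)
c(Q(-4)) + A(-13)*(-992) = (-16 - 1*3) + 22*(-992) = (-16 - 3) - 21824 = -19 - 21824 = -21843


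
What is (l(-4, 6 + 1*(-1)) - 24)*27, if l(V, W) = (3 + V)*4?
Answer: -756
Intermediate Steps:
l(V, W) = 12 + 4*V
(l(-4, 6 + 1*(-1)) - 24)*27 = ((12 + 4*(-4)) - 24)*27 = ((12 - 16) - 24)*27 = (-4 - 24)*27 = -28*27 = -756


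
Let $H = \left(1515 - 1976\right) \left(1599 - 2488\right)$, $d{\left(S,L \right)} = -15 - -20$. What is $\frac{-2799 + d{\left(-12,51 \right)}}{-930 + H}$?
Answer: $- \frac{2794}{408899} \approx -0.006833$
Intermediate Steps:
$d{\left(S,L \right)} = 5$ ($d{\left(S,L \right)} = -15 + 20 = 5$)
$H = 409829$ ($H = \left(-461\right) \left(-889\right) = 409829$)
$\frac{-2799 + d{\left(-12,51 \right)}}{-930 + H} = \frac{-2799 + 5}{-930 + 409829} = - \frac{2794}{408899}$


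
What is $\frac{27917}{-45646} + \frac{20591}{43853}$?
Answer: $- \frac{284347415}{2001714038} \approx -0.14205$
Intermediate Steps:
$\frac{27917}{-45646} + \frac{20591}{43853} = 27917 \left(- \frac{1}{45646}\right) + 20591 \cdot \frac{1}{43853} = - \frac{27917}{45646} + \frac{20591}{43853} = - \frac{284347415}{2001714038}$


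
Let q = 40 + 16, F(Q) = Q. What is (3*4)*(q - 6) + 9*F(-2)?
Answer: 582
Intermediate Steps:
q = 56
(3*4)*(q - 6) + 9*F(-2) = (3*4)*(56 - 6) + 9*(-2) = 12*50 - 18 = 600 - 18 = 582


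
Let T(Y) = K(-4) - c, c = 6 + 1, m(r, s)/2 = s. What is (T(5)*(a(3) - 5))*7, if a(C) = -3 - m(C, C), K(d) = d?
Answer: 1078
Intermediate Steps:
m(r, s) = 2*s
a(C) = -3 - 2*C
c = 7
T(Y) = -11 (T(Y) = -4 - 1*7 = -4 - 7 = -11)
(T(5)*(a(3) - 5))*7 = -11*((-3 - 2*3) - 5)*7 = -11*((-3 - 6) - 5)*7 = -11*(-9 - 5)*7 = -11*(-14)*7 = 154*7 = 1078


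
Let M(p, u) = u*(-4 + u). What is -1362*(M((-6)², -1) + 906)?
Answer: -1240782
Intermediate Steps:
-1362*(M((-6)², -1) + 906) = -1362*(-(-4 - 1) + 906) = -1362*(-1*(-5) + 906) = -1362*(5 + 906) = -1362*911 = -1240782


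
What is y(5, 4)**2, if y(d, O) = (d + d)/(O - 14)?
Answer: 1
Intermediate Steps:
y(d, O) = 2*d/(-14 + O) (y(d, O) = (2*d)/(-14 + O) = 2*d/(-14 + O))
y(5, 4)**2 = (2*5/(-14 + 4))**2 = (2*5/(-10))**2 = (2*5*(-1/10))**2 = (-1)**2 = 1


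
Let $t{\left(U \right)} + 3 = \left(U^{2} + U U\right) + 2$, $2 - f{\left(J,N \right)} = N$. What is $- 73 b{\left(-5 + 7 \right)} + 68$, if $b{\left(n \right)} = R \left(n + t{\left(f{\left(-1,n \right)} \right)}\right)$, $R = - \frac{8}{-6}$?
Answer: $- \frac{88}{3} \approx -29.333$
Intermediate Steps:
$f{\left(J,N \right)} = 2 - N$
$R = \frac{4}{3}$ ($R = \left(-8\right) \left(- \frac{1}{6}\right) = \frac{4}{3} \approx 1.3333$)
$t{\left(U \right)} = -1 + 2 U^{2}$ ($t{\left(U \right)} = -3 + \left(\left(U^{2} + U U\right) + 2\right) = -3 + \left(\left(U^{2} + U^{2}\right) + 2\right) = -3 + \left(2 U^{2} + 2\right) = -3 + \left(2 + 2 U^{2}\right) = -1 + 2 U^{2}$)
$b{\left(n \right)} = - \frac{4}{3} + \frac{4 n}{3} + \frac{8 \left(2 - n\right)^{2}}{3}$ ($b{\left(n \right)} = \frac{4 \left(n + \left(-1 + 2 \left(2 - n\right)^{2}\right)\right)}{3} = \frac{4 \left(-1 + n + 2 \left(2 - n\right)^{2}\right)}{3} = - \frac{4}{3} + \frac{4 n}{3} + \frac{8 \left(2 - n\right)^{2}}{3}$)
$- 73 b{\left(-5 + 7 \right)} + 68 = - 73 \left(\frac{28}{3} - \frac{28 \left(-5 + 7\right)}{3} + \frac{8 \left(-5 + 7\right)^{2}}{3}\right) + 68 = - 73 \left(\frac{28}{3} - \frac{56}{3} + \frac{8 \cdot 2^{2}}{3}\right) + 68 = - 73 \left(\frac{28}{3} - \frac{56}{3} + \frac{8}{3} \cdot 4\right) + 68 = - 73 \left(\frac{28}{3} - \frac{56}{3} + \frac{32}{3}\right) + 68 = \left(-73\right) \frac{4}{3} + 68 = - \frac{292}{3} + 68 = - \frac{88}{3}$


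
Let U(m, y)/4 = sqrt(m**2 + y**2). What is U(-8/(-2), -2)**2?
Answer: 320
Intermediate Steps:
U(m, y) = 4*sqrt(m**2 + y**2)
U(-8/(-2), -2)**2 = (4*sqrt((-8/(-2))**2 + (-2)**2))**2 = (4*sqrt((-8*(-1)/2)**2 + 4))**2 = (4*sqrt((-2*(-2))**2 + 4))**2 = (4*sqrt(4**2 + 4))**2 = (4*sqrt(16 + 4))**2 = (4*sqrt(20))**2 = (4*(2*sqrt(5)))**2 = (8*sqrt(5))**2 = 320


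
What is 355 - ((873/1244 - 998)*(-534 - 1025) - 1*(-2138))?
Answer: -1936374253/1244 ≈ -1.5566e+6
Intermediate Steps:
355 - ((873/1244 - 998)*(-534 - 1025) - 1*(-2138)) = 355 - ((873*(1/1244) - 998)*(-1559) + 2138) = 355 - ((873/1244 - 998)*(-1559) + 2138) = 355 - (-1240639/1244*(-1559) + 2138) = 355 - (1934156201/1244 + 2138) = 355 - 1*1936815873/1244 = 355 - 1936815873/1244 = -1936374253/1244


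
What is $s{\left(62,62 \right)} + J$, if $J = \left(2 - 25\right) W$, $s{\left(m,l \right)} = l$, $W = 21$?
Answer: $-421$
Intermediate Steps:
$J = -483$ ($J = \left(2 - 25\right) 21 = \left(-23\right) 21 = -483$)
$s{\left(62,62 \right)} + J = 62 - 483 = -421$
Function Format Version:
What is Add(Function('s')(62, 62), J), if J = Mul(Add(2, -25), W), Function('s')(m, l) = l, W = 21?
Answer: -421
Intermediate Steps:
J = -483 (J = Mul(Add(2, -25), 21) = Mul(-23, 21) = -483)
Add(Function('s')(62, 62), J) = Add(62, -483) = -421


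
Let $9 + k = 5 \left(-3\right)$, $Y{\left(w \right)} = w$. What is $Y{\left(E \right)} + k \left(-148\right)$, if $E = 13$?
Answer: $3565$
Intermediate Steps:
$k = -24$ ($k = -9 + 5 \left(-3\right) = -9 - 15 = -24$)
$Y{\left(E \right)} + k \left(-148\right) = 13 - -3552 = 13 + 3552 = 3565$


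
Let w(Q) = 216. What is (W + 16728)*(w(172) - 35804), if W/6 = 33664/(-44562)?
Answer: -631459196128/1061 ≈ -5.9515e+8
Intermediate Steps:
W = -33664/7427 (W = 6*(33664/(-44562)) = 6*(33664*(-1/44562)) = 6*(-16832/22281) = -33664/7427 ≈ -4.5327)
(W + 16728)*(w(172) - 35804) = (-33664/7427 + 16728)*(216 - 35804) = (124205192/7427)*(-35588) = -631459196128/1061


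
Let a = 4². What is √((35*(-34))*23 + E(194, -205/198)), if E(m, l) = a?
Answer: I*√27354 ≈ 165.39*I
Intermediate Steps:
a = 16
E(m, l) = 16
√((35*(-34))*23 + E(194, -205/198)) = √((35*(-34))*23 + 16) = √(-1190*23 + 16) = √(-27370 + 16) = √(-27354) = I*√27354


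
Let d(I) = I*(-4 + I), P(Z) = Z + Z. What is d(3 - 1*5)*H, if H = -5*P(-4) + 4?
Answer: 528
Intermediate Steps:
P(Z) = 2*Z
H = 44 (H = -10*(-4) + 4 = -5*(-8) + 4 = 40 + 4 = 44)
d(3 - 1*5)*H = ((3 - 1*5)*(-4 + (3 - 1*5)))*44 = ((3 - 5)*(-4 + (3 - 5)))*44 = -2*(-4 - 2)*44 = -2*(-6)*44 = 12*44 = 528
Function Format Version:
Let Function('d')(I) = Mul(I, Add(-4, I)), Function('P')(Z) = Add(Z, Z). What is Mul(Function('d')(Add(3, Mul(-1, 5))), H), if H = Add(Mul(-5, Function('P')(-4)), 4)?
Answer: 528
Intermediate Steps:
Function('P')(Z) = Mul(2, Z)
H = 44 (H = Add(Mul(-5, Mul(2, -4)), 4) = Add(Mul(-5, -8), 4) = Add(40, 4) = 44)
Mul(Function('d')(Add(3, Mul(-1, 5))), H) = Mul(Mul(Add(3, Mul(-1, 5)), Add(-4, Add(3, Mul(-1, 5)))), 44) = Mul(Mul(Add(3, -5), Add(-4, Add(3, -5))), 44) = Mul(Mul(-2, Add(-4, -2)), 44) = Mul(Mul(-2, -6), 44) = Mul(12, 44) = 528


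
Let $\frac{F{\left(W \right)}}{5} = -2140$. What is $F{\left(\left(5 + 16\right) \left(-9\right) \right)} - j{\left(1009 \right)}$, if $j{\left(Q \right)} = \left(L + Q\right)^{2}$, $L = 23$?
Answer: $-1075724$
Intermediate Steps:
$F{\left(W \right)} = -10700$ ($F{\left(W \right)} = 5 \left(-2140\right) = -10700$)
$j{\left(Q \right)} = \left(23 + Q\right)^{2}$
$F{\left(\left(5 + 16\right) \left(-9\right) \right)} - j{\left(1009 \right)} = -10700 - \left(23 + 1009\right)^{2} = -10700 - 1032^{2} = -10700 - 1065024 = -1075724$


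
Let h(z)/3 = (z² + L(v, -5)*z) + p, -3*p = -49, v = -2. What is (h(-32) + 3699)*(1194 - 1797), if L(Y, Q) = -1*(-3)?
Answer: -3938796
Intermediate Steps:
L(Y, Q) = 3
p = 49/3 (p = -⅓*(-49) = 49/3 ≈ 16.333)
h(z) = 49 + 3*z² + 9*z (h(z) = 3*((z² + 3*z) + 49/3) = 3*(49/3 + z² + 3*z) = 49 + 3*z² + 9*z)
(h(-32) + 3699)*(1194 - 1797) = ((49 + 3*(-32)² + 9*(-32)) + 3699)*(1194 - 1797) = ((49 + 3*1024 - 288) + 3699)*(-603) = ((49 + 3072 - 288) + 3699)*(-603) = (2833 + 3699)*(-603) = 6532*(-603) = -3938796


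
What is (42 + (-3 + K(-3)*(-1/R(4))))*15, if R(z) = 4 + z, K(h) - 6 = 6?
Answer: 1125/2 ≈ 562.50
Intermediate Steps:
K(h) = 12 (K(h) = 6 + 6 = 12)
(42 + (-3 + K(-3)*(-1/R(4))))*15 = (42 + (-3 + 12*(-1/(4 + 4))))*15 = (42 + (-3 + 12*(-1/8)))*15 = (42 + (-3 + 12*(-1*⅛)))*15 = (42 + (-3 + 12*(-⅛)))*15 = (42 + (-3 - 3/2))*15 = (42 - 9/2)*15 = (75/2)*15 = 1125/2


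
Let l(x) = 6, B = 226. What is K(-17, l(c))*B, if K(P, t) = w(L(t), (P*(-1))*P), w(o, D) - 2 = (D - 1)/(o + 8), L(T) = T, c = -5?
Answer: -29606/7 ≈ -4229.4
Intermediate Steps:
w(o, D) = 2 + (-1 + D)/(8 + o) (w(o, D) = 2 + (D - 1)/(o + 8) = 2 + (-1 + D)/(8 + o))
K(P, t) = (15 - P**2 + 2*t)/(8 + t) (K(P, t) = (15 + (P*(-1))*P + 2*t)/(8 + t) = (15 + (-P)*P + 2*t)/(8 + t) = (15 - P**2 + 2*t)/(8 + t))
K(-17, l(c))*B = ((15 - 1*(-17)**2 + 2*6)/(8 + 6))*226 = ((15 - 1*289 + 12)/14)*226 = ((15 - 289 + 12)/14)*226 = ((1/14)*(-262))*226 = -131/7*226 = -29606/7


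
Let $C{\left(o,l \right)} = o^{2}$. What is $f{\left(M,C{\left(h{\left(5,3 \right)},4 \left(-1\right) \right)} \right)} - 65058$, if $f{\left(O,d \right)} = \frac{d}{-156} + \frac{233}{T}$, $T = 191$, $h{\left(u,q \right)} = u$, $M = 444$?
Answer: $- \frac{1938436595}{29796} \approx -65057.0$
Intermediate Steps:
$f{\left(O,d \right)} = \frac{233}{191} - \frac{d}{156}$ ($f{\left(O,d \right)} = \frac{d}{-156} + \frac{233}{191} = d \left(- \frac{1}{156}\right) + 233 \cdot \frac{1}{191} = - \frac{d}{156} + \frac{233}{191} = \frac{233}{191} - \frac{d}{156}$)
$f{\left(M,C{\left(h{\left(5,3 \right)},4 \left(-1\right) \right)} \right)} - 65058 = \left(\frac{233}{191} - \frac{5^{2}}{156}\right) - 65058 = \left(\frac{233}{191} - \frac{25}{156}\right) - 65058 = \frac{31573}{29796} - 65058 = - \frac{1938436595}{29796}$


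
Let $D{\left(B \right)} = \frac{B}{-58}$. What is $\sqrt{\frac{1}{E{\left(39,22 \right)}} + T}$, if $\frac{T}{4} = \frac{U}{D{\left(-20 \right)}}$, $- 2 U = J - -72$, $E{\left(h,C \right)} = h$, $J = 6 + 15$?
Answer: $\frac{i \sqrt{20509710}}{195} \approx 23.224 i$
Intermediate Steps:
$J = 21$
$D{\left(B \right)} = - \frac{B}{58}$ ($D{\left(B \right)} = B \left(- \frac{1}{58}\right) = - \frac{B}{58}$)
$U = - \frac{93}{2}$ ($U = - \frac{21 - -72}{2} = - \frac{21 + 72}{2} = \left(- \frac{1}{2}\right) 93 = - \frac{93}{2} \approx -46.5$)
$T = - \frac{2697}{5}$ ($T = 4 \left(- \frac{93}{2 \left(\left(- \frac{1}{58}\right) \left(-20\right)\right)}\right) = 4 \left(- \frac{93}{2 \cdot \frac{10}{29}}\right) = 4 \left(\left(- \frac{93}{2}\right) \frac{29}{10}\right) = 4 \left(- \frac{2697}{20}\right) = - \frac{2697}{5} \approx -539.4$)
$\sqrt{\frac{1}{E{\left(39,22 \right)}} + T} = \sqrt{\frac{1}{39} - \frac{2697}{5}} = \sqrt{- \frac{105178}{195}} = \frac{i \sqrt{20509710}}{195}$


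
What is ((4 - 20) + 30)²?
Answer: 196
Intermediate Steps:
((4 - 20) + 30)² = (-16 + 30)² = 14² = 196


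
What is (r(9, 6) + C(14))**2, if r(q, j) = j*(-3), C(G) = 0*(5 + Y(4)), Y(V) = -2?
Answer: 324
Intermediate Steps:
C(G) = 0 (C(G) = 0*(5 - 2) = 0*3 = 0)
r(q, j) = -3*j
(r(9, 6) + C(14))**2 = (-3*6 + 0)**2 = (-18 + 0)**2 = (-18)**2 = 324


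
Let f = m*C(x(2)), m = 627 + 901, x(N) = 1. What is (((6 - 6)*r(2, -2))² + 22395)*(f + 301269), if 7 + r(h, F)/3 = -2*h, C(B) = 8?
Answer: 7020675735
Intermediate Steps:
m = 1528
r(h, F) = -21 - 6*h (r(h, F) = -21 + 3*(-2*h) = -21 - 6*h)
f = 12224 (f = 1528*8 = 12224)
(((6 - 6)*r(2, -2))² + 22395)*(f + 301269) = (((6 - 6)*(-21 - 6*2))² + 22395)*(12224 + 301269) = ((0*(-21 - 12))² + 22395)*313493 = ((0*(-33))² + 22395)*313493 = (0² + 22395)*313493 = (0 + 22395)*313493 = 22395*313493 = 7020675735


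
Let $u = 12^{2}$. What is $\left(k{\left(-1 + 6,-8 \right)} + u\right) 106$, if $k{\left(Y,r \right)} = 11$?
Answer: $16430$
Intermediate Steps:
$u = 144$
$\left(k{\left(-1 + 6,-8 \right)} + u\right) 106 = \left(11 + 144\right) 106 = 155 \cdot 106 = 16430$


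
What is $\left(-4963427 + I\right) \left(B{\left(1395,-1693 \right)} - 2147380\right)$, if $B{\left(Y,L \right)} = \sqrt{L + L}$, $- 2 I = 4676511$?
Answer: $15679486966850 - \frac{14603365 i \sqrt{3386}}{2} \approx 1.5679 \cdot 10^{13} - 4.2488 \cdot 10^{8} i$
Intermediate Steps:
$I = - \frac{4676511}{2}$ ($I = \left(- \frac{1}{2}\right) 4676511 = - \frac{4676511}{2} \approx -2.3383 \cdot 10^{6}$)
$B{\left(Y,L \right)} = \sqrt{2} \sqrt{L}$ ($B{\left(Y,L \right)} = \sqrt{2 L} = \sqrt{2} \sqrt{L}$)
$\left(-4963427 + I\right) \left(B{\left(1395,-1693 \right)} - 2147380\right) = \left(-4963427 - \frac{4676511}{2}\right) \left(\sqrt{2} \sqrt{-1693} - 2147380\right) = - \frac{14603365 \left(\sqrt{2} i \sqrt{1693} - 2147380\right)}{2} = - \frac{14603365 \left(i \sqrt{3386} - 2147380\right)}{2} = - \frac{14603365 \left(-2147380 + i \sqrt{3386}\right)}{2} = 15679486966850 - \frac{14603365 i \sqrt{3386}}{2}$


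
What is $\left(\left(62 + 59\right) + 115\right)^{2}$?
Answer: $55696$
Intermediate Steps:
$\left(\left(62 + 59\right) + 115\right)^{2} = \left(121 + 115\right)^{2} = 236^{2} = 55696$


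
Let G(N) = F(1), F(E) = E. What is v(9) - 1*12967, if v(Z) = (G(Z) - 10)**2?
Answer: -12886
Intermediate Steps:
G(N) = 1
v(Z) = 81 (v(Z) = (1 - 10)**2 = (-9)**2 = 81)
v(9) - 1*12967 = 81 - 1*12967 = 81 - 12967 = -12886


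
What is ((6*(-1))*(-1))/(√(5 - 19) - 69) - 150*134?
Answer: -95977914/4775 - 6*I*√14/4775 ≈ -20100.0 - 0.0047016*I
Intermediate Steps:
((6*(-1))*(-1))/(√(5 - 19) - 69) - 150*134 = (-6*(-1))/(√(-14) - 69) - 20100 = 6/(I*√14 - 69) - 20100 = 6/(-69 + I*√14) - 20100 = -20100 + 6/(-69 + I*√14)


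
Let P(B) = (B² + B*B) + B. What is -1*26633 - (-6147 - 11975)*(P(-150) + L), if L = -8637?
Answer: 656225353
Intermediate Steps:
P(B) = B + 2*B² (P(B) = (B² + B²) + B = 2*B² + B = B + 2*B²)
-1*26633 - (-6147 - 11975)*(P(-150) + L) = -1*26633 - (-6147 - 11975)*(-150*(1 + 2*(-150)) - 8637) = -26633 - (-18122)*(-150*(1 - 300) - 8637) = -26633 - (-18122)*(-150*(-299) - 8637) = -26633 - (-18122)*(44850 - 8637) = -26633 - (-18122)*36213 = -26633 - 1*(-656251986) = -26633 + 656251986 = 656225353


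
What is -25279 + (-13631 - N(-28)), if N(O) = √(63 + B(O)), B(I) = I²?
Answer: -38910 - 11*√7 ≈ -38939.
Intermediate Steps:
N(O) = √(63 + O²)
-25279 + (-13631 - N(-28)) = -25279 + (-13631 - √(63 + (-28)²)) = -25279 + (-13631 - √(63 + 784)) = -25279 + (-13631 - √847) = -25279 + (-13631 - 11*√7) = -38910 - 11*√7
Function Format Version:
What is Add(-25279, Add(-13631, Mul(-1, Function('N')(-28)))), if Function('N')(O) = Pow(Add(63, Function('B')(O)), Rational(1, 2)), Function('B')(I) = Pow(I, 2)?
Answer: Add(-38910, Mul(-11, Pow(7, Rational(1, 2)))) ≈ -38939.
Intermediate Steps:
Function('N')(O) = Pow(Add(63, Pow(O, 2)), Rational(1, 2))
Add(-25279, Add(-13631, Mul(-1, Function('N')(-28)))) = Add(-25279, Add(-13631, Mul(-1, Pow(Add(63, Pow(-28, 2)), Rational(1, 2))))) = Add(-25279, Add(-13631, Mul(-1, Pow(Add(63, 784), Rational(1, 2))))) = Add(-25279, Add(-13631, Mul(-1, Pow(847, Rational(1, 2))))) = Add(-25279, Add(-13631, Mul(-1, Mul(11, Pow(7, Rational(1, 2)))))) = Add(-25279, Add(-13631, Mul(-11, Pow(7, Rational(1, 2))))) = Add(-38910, Mul(-11, Pow(7, Rational(1, 2))))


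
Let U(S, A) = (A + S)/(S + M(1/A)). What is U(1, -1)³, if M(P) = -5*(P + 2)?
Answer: 0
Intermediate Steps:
M(P) = -10 - 5*P (M(P) = -5*(2 + P) = -10 - 5*P)
U(S, A) = (A + S)/(-10 + S - 5/A) (U(S, A) = (A + S)/(S + (-10 - 5/A)) = (A + S)/(-10 + S - 5/A))
U(1, -1)³ = (-1*(-1)*(-1 + 1)/(5 - 1*(-1)*(-10 + 1)))³ = (-1*(-1)*0/(5 - 1*(-1)*(-9)))³ = (-1*(-1)*0/(5 - 9))³ = (-1*(-1)*0/(-4))³ = (-1*(-1)*(-¼)*0)³ = 0³ = 0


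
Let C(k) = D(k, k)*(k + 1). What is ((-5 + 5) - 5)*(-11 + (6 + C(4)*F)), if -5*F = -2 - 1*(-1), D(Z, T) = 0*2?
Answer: 25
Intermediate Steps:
D(Z, T) = 0
C(k) = 0 (C(k) = 0*(k + 1) = 0*(1 + k) = 0)
F = ⅕ (F = -(-2 - 1*(-1))/5 = -(-2 + 1)/5 = -⅕*(-1) = ⅕ ≈ 0.20000)
((-5 + 5) - 5)*(-11 + (6 + C(4)*F)) = ((-5 + 5) - 5)*(-11 + (6 + 0*(⅕))) = (0 - 5)*(-11 + (6 + 0)) = -5*(-11 + 6) = -5*(-5) = 25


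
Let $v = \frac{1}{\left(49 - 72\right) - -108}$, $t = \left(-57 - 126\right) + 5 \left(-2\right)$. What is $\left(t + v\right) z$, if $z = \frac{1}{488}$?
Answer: $- \frac{4101}{10370} \approx -0.39547$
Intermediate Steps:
$z = \frac{1}{488} \approx 0.0020492$
$t = -193$ ($t = -183 - 10 = -193$)
$v = \frac{1}{85}$ ($v = \frac{1}{\left(49 - 72\right) + 108} = \frac{1}{-23 + 108} = \frac{1}{85} \approx 0.011765$)
$\left(t + v\right) z = \left(-193 + \frac{1}{85}\right) \frac{1}{488} = \left(- \frac{16404}{85}\right) \frac{1}{488} = - \frac{4101}{10370}$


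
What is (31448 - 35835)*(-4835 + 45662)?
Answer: -179108049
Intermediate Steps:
(31448 - 35835)*(-4835 + 45662) = -4387*40827 = -179108049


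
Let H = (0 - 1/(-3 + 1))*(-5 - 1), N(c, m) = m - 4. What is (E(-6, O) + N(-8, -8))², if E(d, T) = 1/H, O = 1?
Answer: 1369/9 ≈ 152.11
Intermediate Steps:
N(c, m) = -4 + m
H = -3 (H = (0 - 1/(-2))*(-6) = (0 - 1*(-½))*(-6) = (0 + ½)*(-6) = (½)*(-6) = -3)
E(d, T) = -⅓ (E(d, T) = 1/(-3) = -⅓)
(E(-6, O) + N(-8, -8))² = (-⅓ + (-4 - 8))² = (-⅓ - 12)² = (-37/3)² = 1369/9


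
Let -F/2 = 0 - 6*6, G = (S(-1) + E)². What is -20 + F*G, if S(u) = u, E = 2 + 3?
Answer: 1132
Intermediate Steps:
E = 5
G = 16 (G = (-1 + 5)² = 4² = 16)
F = 72 (F = -2*(0 - 6*6) = -2*(0 - 36) = -2*(-36) = 72)
-20 + F*G = -20 + 72*16 = -20 + 1152 = 1132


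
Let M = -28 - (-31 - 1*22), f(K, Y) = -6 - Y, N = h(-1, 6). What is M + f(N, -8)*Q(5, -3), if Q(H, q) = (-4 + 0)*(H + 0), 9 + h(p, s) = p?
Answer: -15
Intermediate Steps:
h(p, s) = -9 + p
Q(H, q) = -4*H
N = -10 (N = -9 - 1 = -10)
M = 25 (M = -28 - (-31 - 22) = -28 - 1*(-53) = -28 + 53 = 25)
M + f(N, -8)*Q(5, -3) = 25 + (-6 - 1*(-8))*(-4*5) = 25 + (-6 + 8)*(-20) = 25 + 2*(-20) = 25 - 40 = -15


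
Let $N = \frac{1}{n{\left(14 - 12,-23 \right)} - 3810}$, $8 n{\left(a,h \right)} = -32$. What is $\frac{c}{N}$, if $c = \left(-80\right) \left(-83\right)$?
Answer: $-25324960$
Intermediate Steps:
$n{\left(a,h \right)} = -4$ ($n{\left(a,h \right)} = \frac{1}{8} \left(-32\right) = -4$)
$c = 6640$
$N = - \frac{1}{3814}$ ($N = \frac{1}{-4 - 3810} = \frac{1}{-3814} = - \frac{1}{3814} \approx -0.00026219$)
$\frac{c}{N} = \frac{6640}{- \frac{1}{3814}} = 6640 \left(-3814\right) = -25324960$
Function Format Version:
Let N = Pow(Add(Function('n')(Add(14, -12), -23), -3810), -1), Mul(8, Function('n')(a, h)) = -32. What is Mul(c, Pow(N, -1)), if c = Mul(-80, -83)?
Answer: -25324960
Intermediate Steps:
Function('n')(a, h) = -4 (Function('n')(a, h) = Mul(Rational(1, 8), -32) = -4)
c = 6640
N = Rational(-1, 3814) (N = Pow(Add(-4, -3810), -1) = Pow(-3814, -1) = Rational(-1, 3814) ≈ -0.00026219)
Mul(c, Pow(N, -1)) = Mul(6640, Pow(Rational(-1, 3814), -1)) = Mul(6640, -3814) = -25324960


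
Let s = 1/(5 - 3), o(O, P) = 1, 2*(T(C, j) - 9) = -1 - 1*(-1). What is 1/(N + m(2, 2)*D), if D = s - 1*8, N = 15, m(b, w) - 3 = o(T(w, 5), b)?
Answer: -1/15 ≈ -0.066667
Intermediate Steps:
T(C, j) = 9 (T(C, j) = 9 + (-1 - 1*(-1))/2 = 9 + (-1 + 1)/2 = 9 + (½)*0 = 9 + 0 = 9)
s = ½ (s = 1/2 = ½ ≈ 0.50000)
m(b, w) = 4 (m(b, w) = 3 + 1 = 4)
D = -15/2 (D = ½ - 1*8 = ½ - 8 = -15/2 ≈ -7.5000)
1/(N + m(2, 2)*D) = 1/(15 + 4*(-15/2)) = 1/(15 - 30) = 1/(-15) = -1/15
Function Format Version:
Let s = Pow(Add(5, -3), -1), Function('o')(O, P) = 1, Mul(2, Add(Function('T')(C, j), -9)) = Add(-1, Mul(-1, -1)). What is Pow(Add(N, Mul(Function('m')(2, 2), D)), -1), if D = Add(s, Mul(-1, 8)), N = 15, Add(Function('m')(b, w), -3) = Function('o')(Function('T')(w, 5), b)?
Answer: Rational(-1, 15) ≈ -0.066667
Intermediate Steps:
Function('T')(C, j) = 9 (Function('T')(C, j) = Add(9, Mul(Rational(1, 2), Add(-1, Mul(-1, -1)))) = Add(9, Mul(Rational(1, 2), Add(-1, 1))) = Add(9, Mul(Rational(1, 2), 0)) = Add(9, 0) = 9)
s = Rational(1, 2) (s = Pow(2, -1) = Rational(1, 2) ≈ 0.50000)
Function('m')(b, w) = 4 (Function('m')(b, w) = Add(3, 1) = 4)
D = Rational(-15, 2) (D = Add(Rational(1, 2), Mul(-1, 8)) = Add(Rational(1, 2), -8) = Rational(-15, 2) ≈ -7.5000)
Pow(Add(N, Mul(Function('m')(2, 2), D)), -1) = Pow(Add(15, Mul(4, Rational(-15, 2))), -1) = Pow(Add(15, -30), -1) = Pow(-15, -1) = Rational(-1, 15)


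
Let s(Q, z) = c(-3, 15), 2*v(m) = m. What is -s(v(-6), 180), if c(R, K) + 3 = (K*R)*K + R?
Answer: 681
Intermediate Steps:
c(R, K) = -3 + R + R*K² (c(R, K) = -3 + ((K*R)*K + R) = -3 + (R*K² + R) = -3 + (R + R*K²) = -3 + R + R*K²)
v(m) = m/2
s(Q, z) = -681 (s(Q, z) = -3 - 3 - 3*15² = -3 - 3 - 3*225 = -3 - 3 - 675 = -681)
-s(v(-6), 180) = -1*(-681) = 681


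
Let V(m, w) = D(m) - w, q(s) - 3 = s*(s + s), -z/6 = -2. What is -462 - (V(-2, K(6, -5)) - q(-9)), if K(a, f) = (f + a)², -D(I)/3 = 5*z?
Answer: -116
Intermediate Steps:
z = 12 (z = -6*(-2) = 12)
D(I) = -180 (D(I) = -15*12 = -3*60 = -180)
K(a, f) = (a + f)²
q(s) = 3 + 2*s² (q(s) = 3 + s*(s + s) = 3 + s*(2*s) = 3 + 2*s²)
V(m, w) = -180 - w
-462 - (V(-2, K(6, -5)) - q(-9)) = -462 - ((-180 - (6 - 5)²) - (3 + 2*(-9)²)) = -462 - ((-180 - 1*1²) - (3 + 2*81)) = -462 - ((-180 - 1*1) - (3 + 162)) = -462 - ((-180 - 1) - 1*165) = -462 - (-181 - 165) = -462 - 1*(-346) = -462 + 346 = -116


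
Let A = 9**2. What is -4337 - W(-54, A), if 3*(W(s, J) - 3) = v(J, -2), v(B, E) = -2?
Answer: -13018/3 ≈ -4339.3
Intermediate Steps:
A = 81
W(s, J) = 7/3 (W(s, J) = 3 + (1/3)*(-2) = 3 - 2/3 = 7/3)
-4337 - W(-54, A) = -4337 - 1*7/3 = -4337 - 7/3 = -13018/3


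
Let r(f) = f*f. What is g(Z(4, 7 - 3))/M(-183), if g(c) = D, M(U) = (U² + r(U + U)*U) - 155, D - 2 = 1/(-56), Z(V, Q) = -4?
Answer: -111/1370914384 ≈ -8.0968e-8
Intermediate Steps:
r(f) = f²
D = 111/56 (D = 2 + 1/(-56) = 2 - 1/56 = 111/56 ≈ 1.9821)
M(U) = -155 + U² + 4*U³ (M(U) = (U² + (U + U)²*U) - 155 = (U² + (2*U)²*U) - 155 = (U² + (4*U²)*U) - 155 = (U² + 4*U³) - 155 = -155 + U² + 4*U³)
g(c) = 111/56
g(Z(4, 7 - 3))/M(-183) = 111/(56*(-155 + (-183)² + 4*(-183)³)) = 111/(56*(-155 + 33489 + 4*(-6128487))) = 111/(56*(-155 + 33489 - 24513948)) = (111/56)/(-24480614) = (111/56)*(-1/24480614) = -111/1370914384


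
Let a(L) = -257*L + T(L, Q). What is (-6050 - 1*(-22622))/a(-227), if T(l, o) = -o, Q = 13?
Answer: 2762/9721 ≈ 0.28413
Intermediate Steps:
a(L) = -13 - 257*L (a(L) = -257*L - 1*13 = -257*L - 13 = -13 - 257*L)
(-6050 - 1*(-22622))/a(-227) = (-6050 - 1*(-22622))/(-13 - 257*(-227)) = (-6050 + 22622)/(-13 + 58339) = 16572/58326 = 16572*(1/58326) = 2762/9721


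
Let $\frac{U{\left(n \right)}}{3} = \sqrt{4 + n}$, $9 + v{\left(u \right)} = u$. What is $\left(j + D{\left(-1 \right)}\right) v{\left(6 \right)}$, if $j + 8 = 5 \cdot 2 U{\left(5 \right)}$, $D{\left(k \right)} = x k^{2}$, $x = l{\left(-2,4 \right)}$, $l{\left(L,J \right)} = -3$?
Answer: $-237$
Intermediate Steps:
$x = -3$
$v{\left(u \right)} = -9 + u$
$U{\left(n \right)} = 3 \sqrt{4 + n}$
$D{\left(k \right)} = - 3 k^{2}$
$j = 82$ ($j = -8 + 5 \cdot 2 \cdot 3 \sqrt{4 + 5} = -8 + 10 \cdot 3 \sqrt{9} = -8 + 10 \cdot 3 \cdot 3 = -8 + 10 \cdot 9 = -8 + 90 = 82$)
$\left(j + D{\left(-1 \right)}\right) v{\left(6 \right)} = \left(82 - 3 \left(-1\right)^{2}\right) \left(-9 + 6\right) = \left(82 - 3\right) \left(-3\right) = 79 \left(-3\right) = -237$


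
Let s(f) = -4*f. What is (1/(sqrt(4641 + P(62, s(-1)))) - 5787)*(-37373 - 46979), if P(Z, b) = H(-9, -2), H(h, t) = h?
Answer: 488145024 - 21088*sqrt(1158)/579 ≈ 4.8814e+8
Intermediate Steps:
P(Z, b) = -9
(1/(sqrt(4641 + P(62, s(-1)))) - 5787)*(-37373 - 46979) = (1/(sqrt(4641 - 9)) - 5787)*(-37373 - 46979) = (1/(sqrt(4632)) - 5787)*(-84352) = (1/(2*sqrt(1158)) - 5787)*(-84352) = (sqrt(1158)/2316 - 5787)*(-84352) = (-5787 + sqrt(1158)/2316)*(-84352) = 488145024 - 21088*sqrt(1158)/579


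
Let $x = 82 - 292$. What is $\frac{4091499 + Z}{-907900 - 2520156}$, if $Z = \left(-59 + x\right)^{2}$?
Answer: $- \frac{1040965}{857014} \approx -1.2146$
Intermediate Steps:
$x = -210$ ($x = 82 - 292 = -210$)
$Z = 72361$ ($Z = \left(-59 - 210\right)^{2} = \left(-269\right)^{2} = 72361$)
$\frac{4091499 + Z}{-907900 - 2520156} = \frac{4091499 + 72361}{-907900 - 2520156} = \frac{4163860}{-3428056} = 4163860 \left(- \frac{1}{3428056}\right) = - \frac{1040965}{857014}$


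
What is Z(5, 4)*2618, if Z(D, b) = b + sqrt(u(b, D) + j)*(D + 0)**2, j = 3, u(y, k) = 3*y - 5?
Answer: 10472 + 65450*sqrt(10) ≈ 2.1744e+5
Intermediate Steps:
u(y, k) = -5 + 3*y
Z(D, b) = b + D**2*sqrt(-2 + 3*b) (Z(D, b) = b + sqrt((-5 + 3*b) + 3)*(D + 0)**2 = b + sqrt(-2 + 3*b)*D**2 = b + D**2*sqrt(-2 + 3*b))
Z(5, 4)*2618 = (4 + 5**2*sqrt(-2 + 3*4))*2618 = (4 + 25*sqrt(-2 + 12))*2618 = (4 + 25*sqrt(10))*2618 = 10472 + 65450*sqrt(10)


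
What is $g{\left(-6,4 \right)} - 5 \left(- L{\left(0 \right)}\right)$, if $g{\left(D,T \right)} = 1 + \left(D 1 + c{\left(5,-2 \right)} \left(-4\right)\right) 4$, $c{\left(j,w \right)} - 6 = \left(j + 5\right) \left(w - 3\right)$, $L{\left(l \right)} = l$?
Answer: $681$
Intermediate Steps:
$c{\left(j,w \right)} = 6 + \left(-3 + w\right) \left(5 + j\right)$ ($c{\left(j,w \right)} = 6 + \left(j + 5\right) \left(w - 3\right) = 6 + \left(5 + j\right) \left(-3 + w\right) = 6 + \left(-3 + w\right) \left(5 + j\right)$)
$g{\left(D,T \right)} = 705 + 4 D$ ($g{\left(D,T \right)} = 1 + \left(D 1 + \left(-9 - 15 + 5 \left(-2\right) + 5 \left(-2\right)\right) \left(-4\right)\right) 4 = 1 + \left(D + \left(-9 - 15 - 10 - 10\right) \left(-4\right)\right) 4 = 1 + \left(D - -176\right) 4 = 1 + \left(D + 176\right) 4 = 1 + \left(176 + D\right) 4 = 1 + \left(704 + 4 D\right) = 705 + 4 D$)
$g{\left(-6,4 \right)} - 5 \left(- L{\left(0 \right)}\right) = \left(705 + 4 \left(-6\right)\right) - 5 \left(\left(-1\right) 0\right) = \left(705 - 24\right) - 0 = 681 + 0 = 681$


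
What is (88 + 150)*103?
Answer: 24514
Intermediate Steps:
(88 + 150)*103 = 238*103 = 24514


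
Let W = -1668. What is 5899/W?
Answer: -5899/1668 ≈ -3.5366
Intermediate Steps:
5899/W = 5899/(-1668) = 5899*(-1/1668) = -5899/1668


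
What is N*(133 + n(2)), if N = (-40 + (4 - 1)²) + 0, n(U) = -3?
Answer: -4030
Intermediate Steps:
N = -31 (N = (-40 + 3²) + 0 = (-40 + 9) + 0 = -31 + 0 = -31)
N*(133 + n(2)) = -31*(133 - 3) = -31*130 = -4030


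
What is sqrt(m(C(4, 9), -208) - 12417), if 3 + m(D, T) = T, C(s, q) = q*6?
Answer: 2*I*sqrt(3157) ≈ 112.37*I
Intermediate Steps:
C(s, q) = 6*q
m(D, T) = -3 + T
sqrt(m(C(4, 9), -208) - 12417) = sqrt((-3 - 208) - 12417) = sqrt(-211 - 12417) = sqrt(-12628) = 2*I*sqrt(3157)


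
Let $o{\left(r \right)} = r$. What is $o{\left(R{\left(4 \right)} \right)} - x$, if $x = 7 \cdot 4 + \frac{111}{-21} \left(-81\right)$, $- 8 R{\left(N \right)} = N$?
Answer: $- \frac{6393}{14} \approx -456.64$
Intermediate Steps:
$R{\left(N \right)} = - \frac{N}{8}$
$x = \frac{3193}{7}$ ($x = 28 + 111 \left(- \frac{1}{21}\right) \left(-81\right) = 28 - - \frac{2997}{7} = 28 + \frac{2997}{7} = \frac{3193}{7} \approx 456.14$)
$o{\left(R{\left(4 \right)} \right)} - x = \left(- \frac{1}{8}\right) 4 - \frac{3193}{7} = - \frac{1}{2} - \frac{3193}{7} = - \frac{6393}{14}$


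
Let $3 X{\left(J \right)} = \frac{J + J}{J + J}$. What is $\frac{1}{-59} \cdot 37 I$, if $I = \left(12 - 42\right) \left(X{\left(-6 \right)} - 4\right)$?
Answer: $- \frac{4070}{59} \approx -68.983$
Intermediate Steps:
$X{\left(J \right)} = \frac{1}{3}$ ($X{\left(J \right)} = \frac{\left(J + J\right) \frac{1}{J + J}}{3} = \frac{2 J \frac{1}{2 J}}{3} = \frac{1}{3} \cdot 1 = \frac{1}{3}$)
$I = 110$ ($I = \left(12 - 42\right) \left(\frac{1}{3} - 4\right) = \left(-30\right) \left(- \frac{11}{3}\right) = 110$)
$\frac{1}{-59} \cdot 37 I = \frac{1}{-59} \cdot 37 \cdot 110 = \left(- \frac{1}{59}\right) 37 \cdot 110 = \left(- \frac{37}{59}\right) 110 = - \frac{4070}{59}$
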